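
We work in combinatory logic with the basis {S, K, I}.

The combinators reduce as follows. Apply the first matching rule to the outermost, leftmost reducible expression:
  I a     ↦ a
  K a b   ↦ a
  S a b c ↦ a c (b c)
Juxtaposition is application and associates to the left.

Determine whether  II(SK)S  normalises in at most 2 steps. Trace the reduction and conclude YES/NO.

Answer: YES — reaches normal form SKS in 2 ≤ 2 steps

Working:
  start: II(SK)S
  step 1: I(SK)S
  step 2: SKS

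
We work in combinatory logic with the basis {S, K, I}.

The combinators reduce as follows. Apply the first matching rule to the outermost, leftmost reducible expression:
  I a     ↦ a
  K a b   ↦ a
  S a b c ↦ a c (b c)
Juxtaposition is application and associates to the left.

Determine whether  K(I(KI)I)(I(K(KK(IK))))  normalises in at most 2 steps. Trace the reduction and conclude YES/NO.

  start: K(I(KI)I)(I(K(KK(IK))))
  [1] I(KI)I
  [2] KII

Answer: NO — after 2 steps the term is KII, not yet normal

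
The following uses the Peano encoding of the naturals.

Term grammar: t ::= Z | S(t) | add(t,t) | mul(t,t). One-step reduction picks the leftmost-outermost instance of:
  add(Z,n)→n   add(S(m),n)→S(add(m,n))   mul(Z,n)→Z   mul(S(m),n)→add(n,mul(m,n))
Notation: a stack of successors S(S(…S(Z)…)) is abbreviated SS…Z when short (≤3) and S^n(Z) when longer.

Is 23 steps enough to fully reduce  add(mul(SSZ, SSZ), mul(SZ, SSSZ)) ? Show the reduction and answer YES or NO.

Answer: YES — reaches normal form S^7(Z) in 20 ≤ 23 steps

Working:
  start: add(mul(SSZ, SSZ), mul(SZ, SSSZ))
  step 1: add(add(SSZ, mul(SZ, SSZ)), mul(SZ, SSSZ))
  step 2: add(S(add(SZ, mul(SZ, SSZ))), mul(SZ, SSSZ))
  step 3: S(add(add(SZ, mul(SZ, SSZ)), mul(SZ, SSSZ)))
  step 4: S(add(S(add(Z, mul(SZ, SSZ))), mul(SZ, SSSZ)))
  step 5: S(S(add(add(Z, mul(SZ, SSZ)), mul(SZ, SSSZ))))
  step 6: S(S(add(mul(SZ, SSZ), mul(SZ, SSSZ))))
  step 7: S(S(add(add(SSZ, mul(Z, SSZ)), mul(SZ, SSSZ))))
  step 8: S(S(add(S(add(SZ, mul(Z, SSZ))), mul(SZ, SSSZ))))
  step 9: S(S(S(add(add(SZ, mul(Z, SSZ)), mul(SZ, SSSZ)))))
  step 10: S(S(S(add(S(add(Z, mul(Z, SSZ))), mul(SZ, SSSZ)))))
  step 11: S(S(S(S(add(add(Z, mul(Z, SSZ)), mul(SZ, SSSZ))))))
  step 12: S(S(S(S(add(mul(Z, SSZ), mul(SZ, SSSZ))))))
  step 13: S(S(S(S(add(Z, mul(SZ, SSSZ))))))
  step 14: S(S(S(S(mul(SZ, SSSZ)))))
  step 15: S(S(S(S(add(SSSZ, mul(Z, SSSZ))))))
  step 16: S(S(S(S(S(add(SSZ, mul(Z, SSSZ)))))))
  step 17: S(S(S(S(S(S(add(SZ, mul(Z, SSSZ))))))))
  step 18: S(S(S(S(S(S(S(add(Z, mul(Z, SSSZ)))))))))
  step 19: S(S(S(S(S(S(S(mul(Z, SSSZ))))))))
  step 20: S^7(Z)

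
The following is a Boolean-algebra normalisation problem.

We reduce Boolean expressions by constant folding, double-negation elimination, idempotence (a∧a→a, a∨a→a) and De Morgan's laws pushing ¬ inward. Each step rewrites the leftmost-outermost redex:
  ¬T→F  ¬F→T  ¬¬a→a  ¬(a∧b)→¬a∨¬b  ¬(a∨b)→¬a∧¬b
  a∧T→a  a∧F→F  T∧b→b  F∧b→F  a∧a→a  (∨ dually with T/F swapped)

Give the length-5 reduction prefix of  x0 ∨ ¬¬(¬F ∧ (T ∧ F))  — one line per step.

Answer: after 5 steps: x0

Working:
  start: x0 ∨ ¬¬(¬F ∧ (T ∧ F))
  step 1: x0 ∨ (¬F ∧ (T ∧ F))
  step 2: x0 ∨ (T ∧ (T ∧ F))
  step 3: x0 ∨ (T ∧ F)
  step 4: x0 ∨ F
  step 5: x0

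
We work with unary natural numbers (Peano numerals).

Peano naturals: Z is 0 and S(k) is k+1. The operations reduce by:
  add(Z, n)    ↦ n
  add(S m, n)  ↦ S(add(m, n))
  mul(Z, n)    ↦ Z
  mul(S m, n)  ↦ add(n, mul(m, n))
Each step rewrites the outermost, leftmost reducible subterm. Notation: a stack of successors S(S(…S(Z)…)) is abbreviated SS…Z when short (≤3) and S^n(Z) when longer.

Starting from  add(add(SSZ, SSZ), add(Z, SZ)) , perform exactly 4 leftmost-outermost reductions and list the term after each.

Answer: after 4 steps: S(S(add(add(Z, SSZ), add(Z, SZ))))

Derivation:
  start: add(add(SSZ, SSZ), add(Z, SZ))
  →1  add(S(add(SZ, SSZ)), add(Z, SZ))
  →2  S(add(add(SZ, SSZ), add(Z, SZ)))
  →3  S(add(S(add(Z, SSZ)), add(Z, SZ)))
  →4  S(S(add(add(Z, SSZ), add(Z, SZ))))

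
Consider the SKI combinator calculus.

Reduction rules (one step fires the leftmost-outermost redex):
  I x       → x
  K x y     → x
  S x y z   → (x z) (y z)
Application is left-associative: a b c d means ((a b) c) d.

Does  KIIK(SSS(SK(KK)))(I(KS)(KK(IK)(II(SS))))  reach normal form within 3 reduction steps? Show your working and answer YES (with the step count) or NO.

Answer: NO — after 3 steps the term is SSS(SK(KK)), not yet normal

Derivation:
  start: KIIK(SSS(SK(KK)))(I(KS)(KK(IK)(II(SS))))
  [1] IK(SSS(SK(KK)))(I(KS)(KK(IK)(II(SS))))
  [2] K(SSS(SK(KK)))(I(KS)(KK(IK)(II(SS))))
  [3] SSS(SK(KK))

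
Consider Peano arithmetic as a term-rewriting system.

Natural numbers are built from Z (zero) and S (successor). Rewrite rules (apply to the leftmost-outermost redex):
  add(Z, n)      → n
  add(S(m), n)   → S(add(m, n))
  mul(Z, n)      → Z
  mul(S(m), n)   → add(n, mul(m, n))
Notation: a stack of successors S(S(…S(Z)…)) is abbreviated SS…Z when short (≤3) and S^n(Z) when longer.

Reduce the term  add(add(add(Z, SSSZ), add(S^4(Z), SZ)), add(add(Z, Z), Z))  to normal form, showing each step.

Answer: normal form = S^8(Z)  (in 21 steps)

Derivation:
  start: add(add(add(Z, SSSZ), add(S^4(Z), SZ)), add(add(Z, Z), Z))
  step 1: add(add(SSSZ, add(S^4(Z), SZ)), add(add(Z, Z), Z))
  step 2: add(S(add(SSZ, add(S^4(Z), SZ))), add(add(Z, Z), Z))
  step 3: S(add(add(SSZ, add(S^4(Z), SZ)), add(add(Z, Z), Z)))
  step 4: S(add(S(add(SZ, add(S^4(Z), SZ))), add(add(Z, Z), Z)))
  step 5: S(S(add(add(SZ, add(S^4(Z), SZ)), add(add(Z, Z), Z))))
  step 6: S(S(add(S(add(Z, add(S^4(Z), SZ))), add(add(Z, Z), Z))))
  step 7: S(S(S(add(add(Z, add(S^4(Z), SZ)), add(add(Z, Z), Z)))))
  step 8: S(S(S(add(add(S^4(Z), SZ), add(add(Z, Z), Z)))))
  step 9: S(S(S(add(S(add(SSSZ, SZ)), add(add(Z, Z), Z)))))
  step 10: S(S(S(S(add(add(SSSZ, SZ), add(add(Z, Z), Z))))))
  step 11: S(S(S(S(add(S(add(SSZ, SZ)), add(add(Z, Z), Z))))))
  step 12: S(S(S(S(S(add(add(SSZ, SZ), add(add(Z, Z), Z)))))))
  step 13: S(S(S(S(S(add(S(add(SZ, SZ)), add(add(Z, Z), Z)))))))
  step 14: S(S(S(S(S(S(add(add(SZ, SZ), add(add(Z, Z), Z))))))))
  step 15: S(S(S(S(S(S(add(S(add(Z, SZ)), add(add(Z, Z), Z))))))))
  step 16: S(S(S(S(S(S(S(add(add(Z, SZ), add(add(Z, Z), Z)))))))))
  step 17: S(S(S(S(S(S(S(add(SZ, add(add(Z, Z), Z)))))))))
  step 18: S(S(S(S(S(S(S(S(add(Z, add(add(Z, Z), Z))))))))))
  step 19: S(S(S(S(S(S(S(S(add(add(Z, Z), Z)))))))))
  step 20: S(S(S(S(S(S(S(S(add(Z, Z)))))))))
  step 21: S^8(Z)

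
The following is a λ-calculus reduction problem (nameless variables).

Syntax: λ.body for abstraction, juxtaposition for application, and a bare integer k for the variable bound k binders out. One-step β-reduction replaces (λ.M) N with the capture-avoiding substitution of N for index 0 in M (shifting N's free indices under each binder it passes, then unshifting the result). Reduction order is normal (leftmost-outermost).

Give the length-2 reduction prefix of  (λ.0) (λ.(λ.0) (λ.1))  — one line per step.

  start: (λ.0) (λ.(λ.0) (λ.1))
  →1  λ.(λ.0) (λ.1)
  →2  λ.λ.1

Answer: after 2 steps: λ.λ.1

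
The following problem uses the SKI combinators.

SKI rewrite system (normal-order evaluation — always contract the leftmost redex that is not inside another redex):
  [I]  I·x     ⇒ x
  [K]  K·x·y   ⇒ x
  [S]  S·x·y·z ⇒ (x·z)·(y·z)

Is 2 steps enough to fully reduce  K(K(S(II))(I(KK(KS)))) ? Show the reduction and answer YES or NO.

  start: K(K(S(II))(I(KK(KS))))
  step 1: K(S(II))
  step 2: K(SI)

Answer: YES — reaches normal form K(SI) in 2 ≤ 2 steps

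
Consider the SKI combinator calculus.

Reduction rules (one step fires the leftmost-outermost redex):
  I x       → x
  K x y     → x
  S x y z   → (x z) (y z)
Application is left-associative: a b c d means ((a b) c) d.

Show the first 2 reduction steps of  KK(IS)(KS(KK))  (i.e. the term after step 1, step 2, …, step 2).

  start: KK(IS)(KS(KK))
  step 1: K(KS(KK))
  step 2: KS

Answer: after 2 steps: KS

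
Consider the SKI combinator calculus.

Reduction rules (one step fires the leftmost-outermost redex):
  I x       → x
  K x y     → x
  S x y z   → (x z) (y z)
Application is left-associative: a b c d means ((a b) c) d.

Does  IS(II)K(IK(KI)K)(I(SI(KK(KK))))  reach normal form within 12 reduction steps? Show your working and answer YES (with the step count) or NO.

Answer: YES — reaches normal form SIK in 10 ≤ 12 steps

Derivation:
  start: IS(II)K(IK(KI)K)(I(SI(KK(KK))))
  →1  S(II)K(IK(KI)K)(I(SI(KK(KK))))
  →2  II(IK(KI)K)(K(IK(KI)K))(I(SI(KK(KK))))
  →3  I(IK(KI)K)(K(IK(KI)K))(I(SI(KK(KK))))
  →4  IK(KI)K(K(IK(KI)K))(I(SI(KK(KK))))
  →5  K(KI)K(K(IK(KI)K))(I(SI(KK(KK))))
  →6  KI(K(IK(KI)K))(I(SI(KK(KK))))
  →7  I(I(SI(KK(KK))))
  →8  I(SI(KK(KK)))
  →9  SI(KK(KK))
  →10  SIK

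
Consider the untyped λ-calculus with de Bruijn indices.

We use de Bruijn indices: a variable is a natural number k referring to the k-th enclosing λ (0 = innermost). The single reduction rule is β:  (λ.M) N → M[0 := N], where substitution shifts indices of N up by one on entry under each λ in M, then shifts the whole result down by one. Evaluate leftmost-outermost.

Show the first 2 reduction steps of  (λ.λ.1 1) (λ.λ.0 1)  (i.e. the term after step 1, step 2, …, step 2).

Answer: after 2 steps: λ.λ.0 (λ.λ.0 1)

Working:
  start: (λ.λ.1 1) (λ.λ.0 1)
  [1] λ.(λ.λ.0 1) (λ.λ.0 1)
  [2] λ.λ.0 (λ.λ.0 1)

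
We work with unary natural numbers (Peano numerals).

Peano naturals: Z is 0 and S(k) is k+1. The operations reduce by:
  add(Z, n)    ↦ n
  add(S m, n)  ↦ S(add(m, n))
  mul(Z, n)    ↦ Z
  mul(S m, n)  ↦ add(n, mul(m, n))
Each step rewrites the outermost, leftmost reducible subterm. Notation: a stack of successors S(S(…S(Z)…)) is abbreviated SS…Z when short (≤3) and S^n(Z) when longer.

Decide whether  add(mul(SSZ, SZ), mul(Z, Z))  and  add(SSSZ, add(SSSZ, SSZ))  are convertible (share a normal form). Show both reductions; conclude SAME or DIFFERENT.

Term A:
  start: add(mul(SSZ, SZ), mul(Z, Z))
  step 1: add(add(SZ, mul(SZ, SZ)), mul(Z, Z))
  step 2: add(S(add(Z, mul(SZ, SZ))), mul(Z, Z))
  step 3: S(add(add(Z, mul(SZ, SZ)), mul(Z, Z)))
  step 4: S(add(mul(SZ, SZ), mul(Z, Z)))
  step 5: S(add(add(SZ, mul(Z, SZ)), mul(Z, Z)))
  step 6: S(add(S(add(Z, mul(Z, SZ))), mul(Z, Z)))
  step 7: S(S(add(add(Z, mul(Z, SZ)), mul(Z, Z))))
  step 8: S(S(add(mul(Z, SZ), mul(Z, Z))))
  step 9: S(S(add(Z, mul(Z, Z))))
  step 10: S(S(mul(Z, Z)))
  step 11: SSZ

Term B:
  start: add(SSSZ, add(SSSZ, SSZ))
  step 1: S(add(SSZ, add(SSSZ, SSZ)))
  step 2: S(S(add(SZ, add(SSSZ, SSZ))))
  step 3: S(S(S(add(Z, add(SSSZ, SSZ)))))
  step 4: S(S(S(add(SSSZ, SSZ))))
  step 5: S(S(S(S(add(SSZ, SSZ)))))
  step 6: S(S(S(S(S(add(SZ, SSZ))))))
  step 7: S(S(S(S(S(S(add(Z, SSZ)))))))
  step 8: S^8(Z)

Answer: DIFFERENT — A ⇓ SSZ, B ⇓ S^8(Z)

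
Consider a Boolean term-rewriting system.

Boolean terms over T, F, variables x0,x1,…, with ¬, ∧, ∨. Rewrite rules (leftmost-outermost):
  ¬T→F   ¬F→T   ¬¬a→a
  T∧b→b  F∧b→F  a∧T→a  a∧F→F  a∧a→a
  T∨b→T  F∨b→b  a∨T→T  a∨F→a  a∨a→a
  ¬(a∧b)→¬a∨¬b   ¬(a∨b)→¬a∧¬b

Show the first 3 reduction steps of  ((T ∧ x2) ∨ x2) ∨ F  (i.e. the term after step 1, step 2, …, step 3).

  start: ((T ∧ x2) ∨ x2) ∨ F
  [1] (T ∧ x2) ∨ x2
  [2] x2 ∨ x2
  [3] x2

Answer: after 3 steps: x2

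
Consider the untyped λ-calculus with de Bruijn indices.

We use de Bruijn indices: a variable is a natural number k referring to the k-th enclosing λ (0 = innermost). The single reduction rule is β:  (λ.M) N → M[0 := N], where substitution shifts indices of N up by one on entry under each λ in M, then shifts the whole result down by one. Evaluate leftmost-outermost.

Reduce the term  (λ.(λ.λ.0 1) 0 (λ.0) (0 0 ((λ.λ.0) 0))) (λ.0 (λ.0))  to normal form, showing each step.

Answer: normal form = λ.0  (in 11 steps)

Working:
  start: (λ.(λ.λ.0 1) 0 (λ.0) (0 0 ((λ.λ.0) 0))) (λ.0 (λ.0))
  [1] (λ.λ.0 1) (λ.0 (λ.0)) (λ.0) ((λ.0 (λ.0)) (λ.0 (λ.0)) ((λ.λ.0) (λ.0 (λ.0))))
  [2] (λ.0 (λ.0 (λ.0))) (λ.0) ((λ.0 (λ.0)) (λ.0 (λ.0)) ((λ.λ.0) (λ.0 (λ.0))))
  [3] (λ.0) (λ.0 (λ.0)) ((λ.0 (λ.0)) (λ.0 (λ.0)) ((λ.λ.0) (λ.0 (λ.0))))
  [4] (λ.0 (λ.0)) ((λ.0 (λ.0)) (λ.0 (λ.0)) ((λ.λ.0) (λ.0 (λ.0))))
  [5] (λ.0 (λ.0)) (λ.0 (λ.0)) ((λ.λ.0) (λ.0 (λ.0))) (λ.0)
  [6] (λ.0 (λ.0)) (λ.0) ((λ.λ.0) (λ.0 (λ.0))) (λ.0)
  [7] (λ.0) (λ.0) ((λ.λ.0) (λ.0 (λ.0))) (λ.0)
  [8] (λ.0) ((λ.λ.0) (λ.0 (λ.0))) (λ.0)
  [9] (λ.λ.0) (λ.0 (λ.0)) (λ.0)
  [10] (λ.0) (λ.0)
  [11] λ.0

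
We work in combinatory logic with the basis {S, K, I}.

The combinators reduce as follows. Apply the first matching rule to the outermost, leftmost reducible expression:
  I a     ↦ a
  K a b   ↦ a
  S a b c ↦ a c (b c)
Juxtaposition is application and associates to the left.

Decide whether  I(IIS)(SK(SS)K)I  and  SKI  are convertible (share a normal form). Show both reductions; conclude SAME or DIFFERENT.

Term A:
  start: I(IIS)(SK(SS)K)I
  →1  IIS(SK(SS)K)I
  →2  IS(SK(SS)K)I
  →3  S(SK(SS)K)I
  →4  S(KK(SSK))I
  →5  SKI

Term B:
  start: SKI

Answer: SAME — A ⇓ SKI, B ⇓ SKI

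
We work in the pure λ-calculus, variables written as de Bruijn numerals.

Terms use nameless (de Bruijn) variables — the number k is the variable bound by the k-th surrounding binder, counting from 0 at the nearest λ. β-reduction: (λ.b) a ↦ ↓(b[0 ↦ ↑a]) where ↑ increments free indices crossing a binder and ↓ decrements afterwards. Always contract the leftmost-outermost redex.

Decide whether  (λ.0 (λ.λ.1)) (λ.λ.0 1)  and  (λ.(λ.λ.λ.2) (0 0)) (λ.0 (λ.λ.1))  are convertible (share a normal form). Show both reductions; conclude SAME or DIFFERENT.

Answer: DIFFERENT — A ⇓ λ.0 (λ.λ.1), B ⇓ λ.λ.λ.λ.λ.1

Derivation:
Term A:
  start: (λ.0 (λ.λ.1)) (λ.λ.0 1)
  step 1: (λ.λ.0 1) (λ.λ.1)
  step 2: λ.0 (λ.λ.1)

Term B:
  start: (λ.(λ.λ.λ.2) (0 0)) (λ.0 (λ.λ.1))
  step 1: (λ.λ.λ.2) ((λ.0 (λ.λ.1)) (λ.0 (λ.λ.1)))
  step 2: λ.λ.(λ.0 (λ.λ.1)) (λ.0 (λ.λ.1))
  step 3: λ.λ.(λ.0 (λ.λ.1)) (λ.λ.1)
  step 4: λ.λ.(λ.λ.1) (λ.λ.1)
  step 5: λ.λ.λ.λ.λ.1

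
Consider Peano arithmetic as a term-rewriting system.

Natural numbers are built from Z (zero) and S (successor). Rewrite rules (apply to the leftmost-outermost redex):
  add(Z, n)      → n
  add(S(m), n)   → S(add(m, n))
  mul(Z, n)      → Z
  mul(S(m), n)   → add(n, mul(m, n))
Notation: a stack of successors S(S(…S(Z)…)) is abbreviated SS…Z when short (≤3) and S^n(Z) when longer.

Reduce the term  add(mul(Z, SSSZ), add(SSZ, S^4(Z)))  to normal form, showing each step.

Answer: normal form = S^6(Z)  (in 5 steps)

Derivation:
  start: add(mul(Z, SSSZ), add(SSZ, S^4(Z)))
  [1] add(Z, add(SSZ, S^4(Z)))
  [2] add(SSZ, S^4(Z))
  [3] S(add(SZ, S^4(Z)))
  [4] S(S(add(Z, S^4(Z))))
  [5] S^6(Z)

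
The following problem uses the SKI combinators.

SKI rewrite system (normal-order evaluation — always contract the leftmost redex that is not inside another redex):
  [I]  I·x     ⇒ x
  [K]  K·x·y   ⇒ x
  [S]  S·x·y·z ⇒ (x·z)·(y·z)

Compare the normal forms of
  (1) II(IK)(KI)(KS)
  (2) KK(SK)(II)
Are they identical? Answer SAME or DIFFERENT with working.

Answer: SAME — A ⇓ KI, B ⇓ KI

Reduction:
Term A:
  start: II(IK)(KI)(KS)
  step 1: I(IK)(KI)(KS)
  step 2: IK(KI)(KS)
  step 3: K(KI)(KS)
  step 4: KI

Term B:
  start: KK(SK)(II)
  step 1: K(II)
  step 2: KI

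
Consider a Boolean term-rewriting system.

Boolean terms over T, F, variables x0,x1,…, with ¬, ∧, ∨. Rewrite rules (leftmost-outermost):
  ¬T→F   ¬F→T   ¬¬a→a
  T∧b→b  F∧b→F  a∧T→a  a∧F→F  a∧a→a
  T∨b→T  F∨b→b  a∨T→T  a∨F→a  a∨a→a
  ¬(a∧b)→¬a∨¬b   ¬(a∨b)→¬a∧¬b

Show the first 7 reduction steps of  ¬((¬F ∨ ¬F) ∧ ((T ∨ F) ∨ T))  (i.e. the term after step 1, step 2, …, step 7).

  start: ¬((¬F ∨ ¬F) ∧ ((T ∨ F) ∨ T))
  [1] ¬(¬F ∨ ¬F) ∨ ¬((T ∨ F) ∨ T)
  [2] (¬¬F ∧ ¬¬F) ∨ ¬((T ∨ F) ∨ T)
  [3] ¬¬F ∨ ¬((T ∨ F) ∨ T)
  [4] F ∨ ¬((T ∨ F) ∨ T)
  [5] ¬((T ∨ F) ∨ T)
  [6] ¬(T ∨ F) ∧ ¬T
  [7] (¬T ∧ ¬F) ∧ ¬T

Answer: after 7 steps: (¬T ∧ ¬F) ∧ ¬T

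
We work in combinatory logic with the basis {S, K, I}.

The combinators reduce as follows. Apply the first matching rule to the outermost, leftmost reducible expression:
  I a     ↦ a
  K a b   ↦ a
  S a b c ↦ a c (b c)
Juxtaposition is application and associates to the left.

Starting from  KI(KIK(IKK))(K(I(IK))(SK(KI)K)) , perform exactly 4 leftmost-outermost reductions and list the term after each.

Answer: after 4 steps: IK

Reduction:
  start: KI(KIK(IKK))(K(I(IK))(SK(KI)K))
  [1] I(K(I(IK))(SK(KI)K))
  [2] K(I(IK))(SK(KI)K)
  [3] I(IK)
  [4] IK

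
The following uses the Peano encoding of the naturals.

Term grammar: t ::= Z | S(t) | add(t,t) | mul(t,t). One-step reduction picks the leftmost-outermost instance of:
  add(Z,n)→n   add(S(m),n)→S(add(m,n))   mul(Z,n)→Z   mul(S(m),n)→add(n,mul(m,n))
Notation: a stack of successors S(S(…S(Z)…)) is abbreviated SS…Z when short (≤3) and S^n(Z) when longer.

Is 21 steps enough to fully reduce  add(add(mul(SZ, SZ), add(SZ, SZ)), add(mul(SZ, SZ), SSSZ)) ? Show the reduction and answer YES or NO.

  start: add(add(mul(SZ, SZ), add(SZ, SZ)), add(mul(SZ, SZ), SSSZ))
  [1] add(add(add(SZ, mul(Z, SZ)), add(SZ, SZ)), add(mul(SZ, SZ), SSSZ))
  [2] add(add(S(add(Z, mul(Z, SZ))), add(SZ, SZ)), add(mul(SZ, SZ), SSSZ))
  [3] add(S(add(add(Z, mul(Z, SZ)), add(SZ, SZ))), add(mul(SZ, SZ), SSSZ))
  [4] S(add(add(add(Z, mul(Z, SZ)), add(SZ, SZ)), add(mul(SZ, SZ), SSSZ)))
  [5] S(add(add(mul(Z, SZ), add(SZ, SZ)), add(mul(SZ, SZ), SSSZ)))
  [6] S(add(add(Z, add(SZ, SZ)), add(mul(SZ, SZ), SSSZ)))
  [7] S(add(add(SZ, SZ), add(mul(SZ, SZ), SSSZ)))
  [8] S(add(S(add(Z, SZ)), add(mul(SZ, SZ), SSSZ)))
  [9] S(S(add(add(Z, SZ), add(mul(SZ, SZ), SSSZ))))
  [10] S(S(add(SZ, add(mul(SZ, SZ), SSSZ))))
  [11] S(S(S(add(Z, add(mul(SZ, SZ), SSSZ)))))
  [12] S(S(S(add(mul(SZ, SZ), SSSZ))))
  [13] S(S(S(add(add(SZ, mul(Z, SZ)), SSSZ))))
  [14] S(S(S(add(S(add(Z, mul(Z, SZ))), SSSZ))))
  [15] S(S(S(S(add(add(Z, mul(Z, SZ)), SSSZ)))))
  [16] S(S(S(S(add(mul(Z, SZ), SSSZ)))))
  [17] S(S(S(S(add(Z, SSSZ)))))
  [18] S^7(Z)

Answer: YES — reaches normal form S^7(Z) in 18 ≤ 21 steps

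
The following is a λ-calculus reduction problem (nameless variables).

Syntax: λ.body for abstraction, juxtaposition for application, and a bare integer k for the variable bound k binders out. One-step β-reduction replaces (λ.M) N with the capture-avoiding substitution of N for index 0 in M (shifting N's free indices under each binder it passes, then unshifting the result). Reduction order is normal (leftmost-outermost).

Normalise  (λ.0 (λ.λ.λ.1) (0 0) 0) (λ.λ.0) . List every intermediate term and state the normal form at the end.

  start: (λ.0 (λ.λ.λ.1) (0 0) 0) (λ.λ.0)
  step 1: (λ.λ.0) (λ.λ.λ.1) ((λ.λ.0) (λ.λ.0)) (λ.λ.0)
  step 2: (λ.0) ((λ.λ.0) (λ.λ.0)) (λ.λ.0)
  step 3: (λ.λ.0) (λ.λ.0) (λ.λ.0)
  step 4: (λ.0) (λ.λ.0)
  step 5: λ.λ.0

Answer: normal form = λ.λ.0  (in 5 steps)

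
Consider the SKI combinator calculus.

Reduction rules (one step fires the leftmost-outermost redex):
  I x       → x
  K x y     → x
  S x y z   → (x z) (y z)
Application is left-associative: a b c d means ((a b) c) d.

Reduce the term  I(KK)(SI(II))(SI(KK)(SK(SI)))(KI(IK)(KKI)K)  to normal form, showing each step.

  start: I(KK)(SI(II))(SI(KK)(SK(SI)))(KI(IK)(KKI)K)
  step 1: KK(SI(II))(SI(KK)(SK(SI)))(KI(IK)(KKI)K)
  step 2: K(SI(KK)(SK(SI)))(KI(IK)(KKI)K)
  step 3: SI(KK)(SK(SI))
  step 4: I(SK(SI))(KK(SK(SI)))
  step 5: SK(SI)(KK(SK(SI)))
  step 6: K(KK(SK(SI)))(SI(KK(SK(SI))))
  step 7: KK(SK(SI))
  step 8: K

Answer: normal form = K  (in 8 steps)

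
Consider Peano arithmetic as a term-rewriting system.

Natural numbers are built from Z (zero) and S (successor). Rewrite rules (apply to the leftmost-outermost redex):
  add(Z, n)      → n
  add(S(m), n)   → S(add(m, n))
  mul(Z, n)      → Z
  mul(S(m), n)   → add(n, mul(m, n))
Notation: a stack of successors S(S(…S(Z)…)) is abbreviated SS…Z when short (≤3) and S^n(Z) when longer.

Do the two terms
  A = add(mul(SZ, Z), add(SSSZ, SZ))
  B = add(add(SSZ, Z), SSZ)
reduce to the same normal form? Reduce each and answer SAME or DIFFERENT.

Answer: SAME — A ⇓ S^4(Z), B ⇓ S^4(Z)

Working:
Term A:
  start: add(mul(SZ, Z), add(SSSZ, SZ))
  →1  add(add(Z, mul(Z, Z)), add(SSSZ, SZ))
  →2  add(mul(Z, Z), add(SSSZ, SZ))
  →3  add(Z, add(SSSZ, SZ))
  →4  add(SSSZ, SZ)
  →5  S(add(SSZ, SZ))
  →6  S(S(add(SZ, SZ)))
  →7  S(S(S(add(Z, SZ))))
  →8  S^4(Z)

Term B:
  start: add(add(SSZ, Z), SSZ)
  →1  add(S(add(SZ, Z)), SSZ)
  →2  S(add(add(SZ, Z), SSZ))
  →3  S(add(S(add(Z, Z)), SSZ))
  →4  S(S(add(add(Z, Z), SSZ)))
  →5  S(S(add(Z, SSZ)))
  →6  S^4(Z)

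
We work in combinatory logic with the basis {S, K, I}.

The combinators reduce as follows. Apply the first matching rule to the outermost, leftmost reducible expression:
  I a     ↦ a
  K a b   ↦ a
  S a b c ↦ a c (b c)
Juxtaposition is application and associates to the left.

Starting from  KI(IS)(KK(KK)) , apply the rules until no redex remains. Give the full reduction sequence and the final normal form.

Answer: normal form = K  (in 3 steps)

Working:
  start: KI(IS)(KK(KK))
  [1] I(KK(KK))
  [2] KK(KK)
  [3] K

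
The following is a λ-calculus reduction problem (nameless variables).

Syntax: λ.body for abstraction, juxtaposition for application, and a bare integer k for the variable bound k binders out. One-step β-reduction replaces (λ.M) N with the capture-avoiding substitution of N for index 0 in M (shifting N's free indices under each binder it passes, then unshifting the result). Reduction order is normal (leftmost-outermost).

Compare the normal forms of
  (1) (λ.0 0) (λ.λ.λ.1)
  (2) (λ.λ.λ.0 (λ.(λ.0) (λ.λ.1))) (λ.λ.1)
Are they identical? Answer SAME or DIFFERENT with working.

Answer: DIFFERENT — A ⇓ λ.λ.1, B ⇓ λ.λ.0 (λ.λ.λ.1)

Reduction:
Term A:
  start: (λ.0 0) (λ.λ.λ.1)
  step 1: (λ.λ.λ.1) (λ.λ.λ.1)
  step 2: λ.λ.1

Term B:
  start: (λ.λ.λ.0 (λ.(λ.0) (λ.λ.1))) (λ.λ.1)
  step 1: λ.λ.0 (λ.(λ.0) (λ.λ.1))
  step 2: λ.λ.0 (λ.λ.λ.1)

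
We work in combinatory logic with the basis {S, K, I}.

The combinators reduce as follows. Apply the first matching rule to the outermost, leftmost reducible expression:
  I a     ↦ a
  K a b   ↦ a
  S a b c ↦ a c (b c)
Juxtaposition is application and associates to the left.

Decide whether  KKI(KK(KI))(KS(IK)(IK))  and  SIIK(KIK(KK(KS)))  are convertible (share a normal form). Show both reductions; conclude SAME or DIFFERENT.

Answer: SAME — A ⇓ K, B ⇓ K

Reduction:
Term A:
  start: KKI(KK(KI))(KS(IK)(IK))
  step 1: K(KK(KI))(KS(IK)(IK))
  step 2: KK(KI)
  step 3: K

Term B:
  start: SIIK(KIK(KK(KS)))
  step 1: IK(IK)(KIK(KK(KS)))
  step 2: K(IK)(KIK(KK(KS)))
  step 3: IK
  step 4: K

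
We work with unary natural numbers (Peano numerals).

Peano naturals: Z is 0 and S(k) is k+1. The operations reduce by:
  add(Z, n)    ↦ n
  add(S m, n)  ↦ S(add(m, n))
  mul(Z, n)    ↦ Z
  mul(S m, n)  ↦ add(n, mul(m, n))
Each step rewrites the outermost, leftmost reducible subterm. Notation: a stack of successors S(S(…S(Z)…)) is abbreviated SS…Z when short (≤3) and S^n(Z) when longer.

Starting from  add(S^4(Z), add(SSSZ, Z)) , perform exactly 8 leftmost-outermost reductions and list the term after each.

  start: add(S^4(Z), add(SSSZ, Z))
  [1] S(add(SSSZ, add(SSSZ, Z)))
  [2] S(S(add(SSZ, add(SSSZ, Z))))
  [3] S(S(S(add(SZ, add(SSSZ, Z)))))
  [4] S(S(S(S(add(Z, add(SSSZ, Z))))))
  [5] S(S(S(S(add(SSSZ, Z)))))
  [6] S(S(S(S(S(add(SSZ, Z))))))
  [7] S(S(S(S(S(S(add(SZ, Z)))))))
  [8] S(S(S(S(S(S(S(add(Z, Z))))))))

Answer: after 8 steps: S(S(S(S(S(S(S(add(Z, Z))))))))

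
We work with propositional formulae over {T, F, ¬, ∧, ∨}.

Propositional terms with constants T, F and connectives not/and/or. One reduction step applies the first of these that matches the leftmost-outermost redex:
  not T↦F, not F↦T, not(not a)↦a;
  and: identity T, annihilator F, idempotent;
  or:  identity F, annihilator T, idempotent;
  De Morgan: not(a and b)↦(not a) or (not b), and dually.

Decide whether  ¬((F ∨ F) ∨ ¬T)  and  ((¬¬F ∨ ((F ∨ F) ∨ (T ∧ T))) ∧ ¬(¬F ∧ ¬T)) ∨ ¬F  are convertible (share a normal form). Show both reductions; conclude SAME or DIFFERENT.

Answer: SAME — A ⇓ T, B ⇓ T

Working:
Term A:
  start: ¬((F ∨ F) ∨ ¬T)
  →1  ¬(F ∨ F) ∧ ¬¬T
  →2  (¬F ∧ ¬F) ∧ ¬¬T
  →3  ¬F ∧ ¬¬T
  →4  T ∧ ¬¬T
  →5  ¬¬T
  →6  T

Term B:
  start: ((¬¬F ∨ ((F ∨ F) ∨ (T ∧ T))) ∧ ¬(¬F ∧ ¬T)) ∨ ¬F
  →1  ((F ∨ ((F ∨ F) ∨ (T ∧ T))) ∧ ¬(¬F ∧ ¬T)) ∨ ¬F
  →2  (((F ∨ F) ∨ (T ∧ T)) ∧ ¬(¬F ∧ ¬T)) ∨ ¬F
  →3  ((F ∨ (T ∧ T)) ∧ ¬(¬F ∧ ¬T)) ∨ ¬F
  →4  ((T ∧ T) ∧ ¬(¬F ∧ ¬T)) ∨ ¬F
  →5  (T ∧ ¬(¬F ∧ ¬T)) ∨ ¬F
  →6  ¬(¬F ∧ ¬T) ∨ ¬F
  →7  (¬¬F ∨ ¬¬T) ∨ ¬F
  →8  (F ∨ ¬¬T) ∨ ¬F
  →9  ¬¬T ∨ ¬F
  →10  T ∨ ¬F
  →11  T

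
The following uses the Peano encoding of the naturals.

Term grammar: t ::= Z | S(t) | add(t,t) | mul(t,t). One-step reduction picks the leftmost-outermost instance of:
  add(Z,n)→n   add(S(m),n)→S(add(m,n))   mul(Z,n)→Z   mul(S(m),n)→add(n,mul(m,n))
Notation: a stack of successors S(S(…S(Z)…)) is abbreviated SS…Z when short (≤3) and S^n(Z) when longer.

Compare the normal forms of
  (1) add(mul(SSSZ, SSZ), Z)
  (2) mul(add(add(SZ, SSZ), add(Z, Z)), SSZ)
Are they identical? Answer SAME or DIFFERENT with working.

Answer: SAME — A ⇓ S^6(Z), B ⇓ S^6(Z)

Derivation:
Term A:
  start: add(mul(SSSZ, SSZ), Z)
  [1] add(add(SSZ, mul(SSZ, SSZ)), Z)
  [2] add(S(add(SZ, mul(SSZ, SSZ))), Z)
  [3] S(add(add(SZ, mul(SSZ, SSZ)), Z))
  [4] S(add(S(add(Z, mul(SSZ, SSZ))), Z))
  [5] S(S(add(add(Z, mul(SSZ, SSZ)), Z)))
  [6] S(S(add(mul(SSZ, SSZ), Z)))
  [7] S(S(add(add(SSZ, mul(SZ, SSZ)), Z)))
  [8] S(S(add(S(add(SZ, mul(SZ, SSZ))), Z)))
  [9] S(S(S(add(add(SZ, mul(SZ, SSZ)), Z))))
  [10] S(S(S(add(S(add(Z, mul(SZ, SSZ))), Z))))
  [11] S(S(S(S(add(add(Z, mul(SZ, SSZ)), Z)))))
  [12] S(S(S(S(add(mul(SZ, SSZ), Z)))))
  [13] S(S(S(S(add(add(SSZ, mul(Z, SSZ)), Z)))))
  [14] S(S(S(S(add(S(add(SZ, mul(Z, SSZ))), Z)))))
  [15] S(S(S(S(S(add(add(SZ, mul(Z, SSZ)), Z))))))
  [16] S(S(S(S(S(add(S(add(Z, mul(Z, SSZ))), Z))))))
  [17] S(S(S(S(S(S(add(add(Z, mul(Z, SSZ)), Z)))))))
  [18] S(S(S(S(S(S(add(mul(Z, SSZ), Z)))))))
  [19] S(S(S(S(S(S(add(Z, Z)))))))
  [20] S^6(Z)

Term B:
  start: mul(add(add(SZ, SSZ), add(Z, Z)), SSZ)
  [1] mul(add(S(add(Z, SSZ)), add(Z, Z)), SSZ)
  [2] mul(S(add(add(Z, SSZ), add(Z, Z))), SSZ)
  [3] add(SSZ, mul(add(add(Z, SSZ), add(Z, Z)), SSZ))
  [4] S(add(SZ, mul(add(add(Z, SSZ), add(Z, Z)), SSZ)))
  [5] S(S(add(Z, mul(add(add(Z, SSZ), add(Z, Z)), SSZ))))
  [6] S(S(mul(add(add(Z, SSZ), add(Z, Z)), SSZ)))
  [7] S(S(mul(add(SSZ, add(Z, Z)), SSZ)))
  [8] S(S(mul(S(add(SZ, add(Z, Z))), SSZ)))
  [9] S(S(add(SSZ, mul(add(SZ, add(Z, Z)), SSZ))))
  [10] S(S(S(add(SZ, mul(add(SZ, add(Z, Z)), SSZ)))))
  [11] S(S(S(S(add(Z, mul(add(SZ, add(Z, Z)), SSZ))))))
  [12] S(S(S(S(mul(add(SZ, add(Z, Z)), SSZ)))))
  [13] S(S(S(S(mul(S(add(Z, add(Z, Z))), SSZ)))))
  [14] S(S(S(S(add(SSZ, mul(add(Z, add(Z, Z)), SSZ))))))
  [15] S(S(S(S(S(add(SZ, mul(add(Z, add(Z, Z)), SSZ)))))))
  [16] S(S(S(S(S(S(add(Z, mul(add(Z, add(Z, Z)), SSZ))))))))
  [17] S(S(S(S(S(S(mul(add(Z, add(Z, Z)), SSZ)))))))
  [18] S(S(S(S(S(S(mul(add(Z, Z), SSZ)))))))
  [19] S(S(S(S(S(S(mul(Z, SSZ)))))))
  [20] S^6(Z)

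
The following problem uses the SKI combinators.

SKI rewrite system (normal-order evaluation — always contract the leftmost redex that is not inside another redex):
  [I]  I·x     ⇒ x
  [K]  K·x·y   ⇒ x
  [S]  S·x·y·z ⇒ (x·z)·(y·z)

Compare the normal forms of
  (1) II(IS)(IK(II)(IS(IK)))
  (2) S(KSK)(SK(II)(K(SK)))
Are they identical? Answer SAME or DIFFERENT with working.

Term A:
  start: II(IS)(IK(II)(IS(IK)))
  [1] I(IS)(IK(II)(IS(IK)))
  [2] IS(IK(II)(IS(IK)))
  [3] S(IK(II)(IS(IK)))
  [4] S(K(II)(IS(IK)))
  [5] S(II)
  [6] SI

Term B:
  start: S(KSK)(SK(II)(K(SK)))
  [1] SS(SK(II)(K(SK)))
  [2] SS(K(K(SK))(II(K(SK))))
  [3] SS(K(SK))

Answer: DIFFERENT — A ⇓ SI, B ⇓ SS(K(SK))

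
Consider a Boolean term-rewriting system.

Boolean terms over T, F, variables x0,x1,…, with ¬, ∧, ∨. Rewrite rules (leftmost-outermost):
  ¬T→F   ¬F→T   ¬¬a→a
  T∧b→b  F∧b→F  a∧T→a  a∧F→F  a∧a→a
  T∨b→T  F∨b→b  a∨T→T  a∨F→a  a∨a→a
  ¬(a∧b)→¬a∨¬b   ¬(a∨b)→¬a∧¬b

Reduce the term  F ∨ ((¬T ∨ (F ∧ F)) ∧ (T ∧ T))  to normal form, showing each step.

  start: F ∨ ((¬T ∨ (F ∧ F)) ∧ (T ∧ T))
  [1] (¬T ∨ (F ∧ F)) ∧ (T ∧ T)
  [2] (F ∨ (F ∧ F)) ∧ (T ∧ T)
  [3] (F ∧ F) ∧ (T ∧ T)
  [4] F ∧ (T ∧ T)
  [5] F

Answer: normal form = F  (in 5 steps)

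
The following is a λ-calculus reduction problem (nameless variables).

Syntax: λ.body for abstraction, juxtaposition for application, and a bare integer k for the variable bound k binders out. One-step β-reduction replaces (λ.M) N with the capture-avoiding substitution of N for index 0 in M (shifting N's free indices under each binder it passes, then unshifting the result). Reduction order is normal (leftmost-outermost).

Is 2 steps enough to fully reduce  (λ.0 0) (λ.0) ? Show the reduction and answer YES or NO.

Answer: YES — reaches normal form λ.0 in 2 ≤ 2 steps

Derivation:
  start: (λ.0 0) (λ.0)
  [1] (λ.0) (λ.0)
  [2] λ.0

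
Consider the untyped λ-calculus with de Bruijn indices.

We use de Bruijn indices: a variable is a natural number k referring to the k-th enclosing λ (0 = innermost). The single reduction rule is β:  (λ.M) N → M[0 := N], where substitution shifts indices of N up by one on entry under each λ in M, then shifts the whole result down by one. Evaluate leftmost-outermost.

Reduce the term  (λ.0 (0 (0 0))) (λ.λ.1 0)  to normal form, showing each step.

Answer: normal form = λ.λ.1 0  (in 7 steps)

Derivation:
  start: (λ.0 (0 (0 0))) (λ.λ.1 0)
  →1  (λ.λ.1 0) ((λ.λ.1 0) ((λ.λ.1 0) (λ.λ.1 0)))
  →2  λ.(λ.λ.1 0) ((λ.λ.1 0) (λ.λ.1 0)) 0
  →3  λ.(λ.(λ.λ.1 0) (λ.λ.1 0) 0) 0
  →4  λ.(λ.λ.1 0) (λ.λ.1 0) 0
  →5  λ.(λ.(λ.λ.1 0) 0) 0
  →6  λ.(λ.λ.1 0) 0
  →7  λ.λ.1 0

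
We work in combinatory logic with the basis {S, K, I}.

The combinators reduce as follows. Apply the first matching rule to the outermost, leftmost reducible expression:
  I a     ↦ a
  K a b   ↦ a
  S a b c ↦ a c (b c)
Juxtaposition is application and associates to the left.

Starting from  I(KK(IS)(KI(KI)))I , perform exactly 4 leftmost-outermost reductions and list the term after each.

Answer: after 4 steps: I

Working:
  start: I(KK(IS)(KI(KI)))I
  step 1: KK(IS)(KI(KI))I
  step 2: K(KI(KI))I
  step 3: KI(KI)
  step 4: I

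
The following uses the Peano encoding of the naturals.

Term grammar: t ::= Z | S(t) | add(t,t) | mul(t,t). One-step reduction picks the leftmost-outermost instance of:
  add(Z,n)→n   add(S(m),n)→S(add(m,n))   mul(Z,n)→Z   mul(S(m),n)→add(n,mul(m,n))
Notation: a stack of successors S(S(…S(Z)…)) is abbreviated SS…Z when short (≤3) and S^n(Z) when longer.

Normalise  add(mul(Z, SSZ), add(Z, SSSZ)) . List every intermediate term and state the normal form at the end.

  start: add(mul(Z, SSZ), add(Z, SSSZ))
  →1  add(Z, add(Z, SSSZ))
  →2  add(Z, SSSZ)
  →3  SSSZ

Answer: normal form = SSSZ  (in 3 steps)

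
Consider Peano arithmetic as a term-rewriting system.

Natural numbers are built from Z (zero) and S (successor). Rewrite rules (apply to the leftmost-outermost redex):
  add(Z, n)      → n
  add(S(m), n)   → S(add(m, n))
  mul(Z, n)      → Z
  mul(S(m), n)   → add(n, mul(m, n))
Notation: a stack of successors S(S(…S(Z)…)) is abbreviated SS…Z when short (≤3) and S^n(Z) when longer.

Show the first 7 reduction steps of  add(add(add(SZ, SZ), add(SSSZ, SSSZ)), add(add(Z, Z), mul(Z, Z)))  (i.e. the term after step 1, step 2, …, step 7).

Answer: after 7 steps: S(S(add(add(SSSZ, SSSZ), add(add(Z, Z), mul(Z, Z)))))

Reduction:
  start: add(add(add(SZ, SZ), add(SSSZ, SSSZ)), add(add(Z, Z), mul(Z, Z)))
  [1] add(add(S(add(Z, SZ)), add(SSSZ, SSSZ)), add(add(Z, Z), mul(Z, Z)))
  [2] add(S(add(add(Z, SZ), add(SSSZ, SSSZ))), add(add(Z, Z), mul(Z, Z)))
  [3] S(add(add(add(Z, SZ), add(SSSZ, SSSZ)), add(add(Z, Z), mul(Z, Z))))
  [4] S(add(add(SZ, add(SSSZ, SSSZ)), add(add(Z, Z), mul(Z, Z))))
  [5] S(add(S(add(Z, add(SSSZ, SSSZ))), add(add(Z, Z), mul(Z, Z))))
  [6] S(S(add(add(Z, add(SSSZ, SSSZ)), add(add(Z, Z), mul(Z, Z)))))
  [7] S(S(add(add(SSSZ, SSSZ), add(add(Z, Z), mul(Z, Z)))))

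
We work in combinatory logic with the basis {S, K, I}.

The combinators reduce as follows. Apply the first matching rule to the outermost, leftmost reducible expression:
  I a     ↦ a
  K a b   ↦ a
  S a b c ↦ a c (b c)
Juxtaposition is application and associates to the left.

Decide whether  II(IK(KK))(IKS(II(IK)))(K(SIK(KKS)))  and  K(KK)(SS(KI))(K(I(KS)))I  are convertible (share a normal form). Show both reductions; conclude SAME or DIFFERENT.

Term A:
  start: II(IK(KK))(IKS(II(IK)))(K(SIK(KKS)))
  →1  I(IK(KK))(IKS(II(IK)))(K(SIK(KKS)))
  →2  IK(KK)(IKS(II(IK)))(K(SIK(KKS)))
  →3  K(KK)(IKS(II(IK)))(K(SIK(KKS)))
  →4  KK(K(SIK(KKS)))
  →5  K

Term B:
  start: K(KK)(SS(KI))(K(I(KS)))I
  →1  KK(K(I(KS)))I
  →2  KI

Answer: DIFFERENT — A ⇓ K, B ⇓ KI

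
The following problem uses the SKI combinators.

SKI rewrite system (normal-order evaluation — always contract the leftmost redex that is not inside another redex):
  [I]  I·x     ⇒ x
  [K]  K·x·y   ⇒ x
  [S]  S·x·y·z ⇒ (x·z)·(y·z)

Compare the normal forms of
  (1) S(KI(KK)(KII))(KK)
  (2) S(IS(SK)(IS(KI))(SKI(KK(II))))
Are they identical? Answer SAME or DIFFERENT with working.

Answer: DIFFERENT — A ⇓ SI(KK), B ⇓ S(S(KI)K)

Derivation:
Term A:
  start: S(KI(KK)(KII))(KK)
  →1  S(I(KII))(KK)
  →2  S(KII)(KK)
  →3  SI(KK)

Term B:
  start: S(IS(SK)(IS(KI))(SKI(KK(II))))
  →1  S(S(SK)(IS(KI))(SKI(KK(II))))
  →2  S(SK(SKI(KK(II)))(IS(KI)(SKI(KK(II)))))
  →3  S(K(IS(KI)(SKI(KK(II))))(SKI(KK(II))(IS(KI)(SKI(KK(II))))))
  →4  S(IS(KI)(SKI(KK(II))))
  →5  S(S(KI)(SKI(KK(II))))
  →6  S(S(KI)(K(KK(II))(I(KK(II)))))
  →7  S(S(KI)(KK(II)))
  →8  S(S(KI)K)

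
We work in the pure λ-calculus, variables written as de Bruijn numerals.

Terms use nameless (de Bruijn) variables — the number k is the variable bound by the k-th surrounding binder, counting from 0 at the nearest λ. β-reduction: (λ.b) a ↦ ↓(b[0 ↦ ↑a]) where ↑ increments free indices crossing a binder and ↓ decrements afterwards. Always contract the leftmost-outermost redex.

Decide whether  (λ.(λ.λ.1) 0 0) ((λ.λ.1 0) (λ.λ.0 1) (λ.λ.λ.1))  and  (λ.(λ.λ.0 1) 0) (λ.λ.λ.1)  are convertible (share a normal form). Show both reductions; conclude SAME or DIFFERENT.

Term A:
  start: (λ.(λ.λ.1) 0 0) ((λ.λ.1 0) (λ.λ.0 1) (λ.λ.λ.1))
  step 1: (λ.λ.1) ((λ.λ.1 0) (λ.λ.0 1) (λ.λ.λ.1)) ((λ.λ.1 0) (λ.λ.0 1) (λ.λ.λ.1))
  step 2: (λ.(λ.λ.1 0) (λ.λ.0 1) (λ.λ.λ.1)) ((λ.λ.1 0) (λ.λ.0 1) (λ.λ.λ.1))
  step 3: (λ.λ.1 0) (λ.λ.0 1) (λ.λ.λ.1)
  step 4: (λ.(λ.λ.0 1) 0) (λ.λ.λ.1)
  step 5: (λ.λ.0 1) (λ.λ.λ.1)
  step 6: λ.0 (λ.λ.λ.1)

Term B:
  start: (λ.(λ.λ.0 1) 0) (λ.λ.λ.1)
  step 1: (λ.λ.0 1) (λ.λ.λ.1)
  step 2: λ.0 (λ.λ.λ.1)

Answer: SAME — A ⇓ λ.0 (λ.λ.λ.1), B ⇓ λ.0 (λ.λ.λ.1)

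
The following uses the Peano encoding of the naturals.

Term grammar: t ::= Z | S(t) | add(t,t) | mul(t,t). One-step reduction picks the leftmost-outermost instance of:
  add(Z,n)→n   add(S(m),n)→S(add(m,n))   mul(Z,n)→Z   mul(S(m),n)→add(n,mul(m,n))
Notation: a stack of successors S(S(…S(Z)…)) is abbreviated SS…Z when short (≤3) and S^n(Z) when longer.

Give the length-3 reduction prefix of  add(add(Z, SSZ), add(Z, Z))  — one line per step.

  start: add(add(Z, SSZ), add(Z, Z))
  step 1: add(SSZ, add(Z, Z))
  step 2: S(add(SZ, add(Z, Z)))
  step 3: S(S(add(Z, add(Z, Z))))

Answer: after 3 steps: S(S(add(Z, add(Z, Z))))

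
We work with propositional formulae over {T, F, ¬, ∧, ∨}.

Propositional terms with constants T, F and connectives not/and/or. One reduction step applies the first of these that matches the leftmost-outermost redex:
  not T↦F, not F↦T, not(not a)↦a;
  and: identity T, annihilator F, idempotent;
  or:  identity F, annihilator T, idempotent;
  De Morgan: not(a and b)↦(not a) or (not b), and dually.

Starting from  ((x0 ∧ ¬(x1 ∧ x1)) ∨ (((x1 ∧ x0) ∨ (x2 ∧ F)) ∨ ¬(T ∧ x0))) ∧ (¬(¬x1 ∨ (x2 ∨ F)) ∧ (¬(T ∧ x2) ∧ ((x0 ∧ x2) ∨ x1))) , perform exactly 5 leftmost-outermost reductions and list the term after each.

Answer: after 5 steps: ((x0 ∧ ¬x1) ∨ ((x1 ∧ x0) ∨ (¬T ∨ ¬x0))) ∧ (¬(¬x1 ∨ (x2 ∨ F)) ∧ (¬(T ∧ x2) ∧ ((x0 ∧ x2) ∨ x1)))

Derivation:
  start: ((x0 ∧ ¬(x1 ∧ x1)) ∨ (((x1 ∧ x0) ∨ (x2 ∧ F)) ∨ ¬(T ∧ x0))) ∧ (¬(¬x1 ∨ (x2 ∨ F)) ∧ (¬(T ∧ x2) ∧ ((x0 ∧ x2) ∨ x1)))
  →1  ((x0 ∧ (¬x1 ∨ ¬x1)) ∨ (((x1 ∧ x0) ∨ (x2 ∧ F)) ∨ ¬(T ∧ x0))) ∧ (¬(¬x1 ∨ (x2 ∨ F)) ∧ (¬(T ∧ x2) ∧ ((x0 ∧ x2) ∨ x1)))
  →2  ((x0 ∧ ¬x1) ∨ (((x1 ∧ x0) ∨ (x2 ∧ F)) ∨ ¬(T ∧ x0))) ∧ (¬(¬x1 ∨ (x2 ∨ F)) ∧ (¬(T ∧ x2) ∧ ((x0 ∧ x2) ∨ x1)))
  →3  ((x0 ∧ ¬x1) ∨ (((x1 ∧ x0) ∨ F) ∨ ¬(T ∧ x0))) ∧ (¬(¬x1 ∨ (x2 ∨ F)) ∧ (¬(T ∧ x2) ∧ ((x0 ∧ x2) ∨ x1)))
  →4  ((x0 ∧ ¬x1) ∨ ((x1 ∧ x0) ∨ ¬(T ∧ x0))) ∧ (¬(¬x1 ∨ (x2 ∨ F)) ∧ (¬(T ∧ x2) ∧ ((x0 ∧ x2) ∨ x1)))
  →5  ((x0 ∧ ¬x1) ∨ ((x1 ∧ x0) ∨ (¬T ∨ ¬x0))) ∧ (¬(¬x1 ∨ (x2 ∨ F)) ∧ (¬(T ∧ x2) ∧ ((x0 ∧ x2) ∨ x1)))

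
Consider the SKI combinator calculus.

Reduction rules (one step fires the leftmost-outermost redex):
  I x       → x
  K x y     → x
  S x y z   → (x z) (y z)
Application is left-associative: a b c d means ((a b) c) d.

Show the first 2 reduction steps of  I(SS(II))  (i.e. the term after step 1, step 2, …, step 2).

Answer: after 2 steps: SSI

Derivation:
  start: I(SS(II))
  [1] SS(II)
  [2] SSI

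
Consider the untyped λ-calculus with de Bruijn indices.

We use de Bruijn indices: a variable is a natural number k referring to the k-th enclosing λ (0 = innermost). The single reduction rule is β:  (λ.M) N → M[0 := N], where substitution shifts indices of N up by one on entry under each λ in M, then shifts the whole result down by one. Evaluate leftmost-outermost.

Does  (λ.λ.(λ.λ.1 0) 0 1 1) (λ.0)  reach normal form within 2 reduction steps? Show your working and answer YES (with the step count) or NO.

  start: (λ.λ.(λ.λ.1 0) 0 1 1) (λ.0)
  step 1: λ.(λ.λ.1 0) 0 (λ.0) (λ.0)
  step 2: λ.(λ.1 0) (λ.0) (λ.0)

Answer: NO — after 2 steps the term is λ.(λ.1 0) (λ.0) (λ.0), not yet normal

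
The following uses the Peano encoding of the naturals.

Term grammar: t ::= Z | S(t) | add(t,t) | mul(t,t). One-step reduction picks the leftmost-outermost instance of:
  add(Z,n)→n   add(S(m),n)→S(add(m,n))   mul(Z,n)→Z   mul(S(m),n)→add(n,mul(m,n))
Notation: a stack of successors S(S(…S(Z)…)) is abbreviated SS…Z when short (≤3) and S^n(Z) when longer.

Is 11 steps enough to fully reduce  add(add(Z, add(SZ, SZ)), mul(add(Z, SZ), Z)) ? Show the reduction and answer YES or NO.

  start: add(add(Z, add(SZ, SZ)), mul(add(Z, SZ), Z))
  [1] add(add(SZ, SZ), mul(add(Z, SZ), Z))
  [2] add(S(add(Z, SZ)), mul(add(Z, SZ), Z))
  [3] S(add(add(Z, SZ), mul(add(Z, SZ), Z)))
  [4] S(add(SZ, mul(add(Z, SZ), Z)))
  [5] S(S(add(Z, mul(add(Z, SZ), Z))))
  [6] S(S(mul(add(Z, SZ), Z)))
  [7] S(S(mul(SZ, Z)))
  [8] S(S(add(Z, mul(Z, Z))))
  [9] S(S(mul(Z, Z)))
  [10] SSZ

Answer: YES — reaches normal form SSZ in 10 ≤ 11 steps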